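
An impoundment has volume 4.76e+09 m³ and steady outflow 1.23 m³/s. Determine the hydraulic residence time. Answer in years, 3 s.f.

123 yr

Q = 1.23 m³/s × 3.156e+07 s/yr = 3.882e+07 m³/yr.
Hydraulic residence time τ = V/Q = 4.76e+09/3.882e+07 = 122.6 yr.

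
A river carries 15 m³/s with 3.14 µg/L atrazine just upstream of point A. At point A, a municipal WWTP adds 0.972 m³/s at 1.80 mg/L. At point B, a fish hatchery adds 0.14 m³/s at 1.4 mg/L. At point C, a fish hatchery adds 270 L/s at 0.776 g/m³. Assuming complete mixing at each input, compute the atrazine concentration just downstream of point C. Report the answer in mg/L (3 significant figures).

3.14 µg/L = 0.00314 mg/L.
After input A: C = (15·0.00314 + 0.972·1.8) / 15.97 = 0.1125 mg/L.
After input B: C = (15.97·0.1125 + 0.14·1.4) / 16.11 = 0.1237 mg/L.
270 L/s = 0.27 m³/s.
After input C: C = (16.11·0.1237 + 0.27·0.776) / 16.38 = 0.1344 mg/L.

0.134 mg/L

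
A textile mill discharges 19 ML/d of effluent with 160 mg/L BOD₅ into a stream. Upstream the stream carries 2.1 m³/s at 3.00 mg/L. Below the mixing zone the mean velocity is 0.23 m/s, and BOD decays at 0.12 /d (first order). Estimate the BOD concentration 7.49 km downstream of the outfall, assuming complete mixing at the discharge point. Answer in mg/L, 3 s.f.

17.1 mg/L

19 ML/d = 0.2199 m³/s.
After complete mixing, C₀ = (0.2199·160 + 2.1·3) / 2.32 = 17.88 mg/L.
Travel time t = 7490 m / 0.23 m/s = 3.257e+04 s = 0.3769 d.
C = 17.88·exp(−0.12·0.3769) = 17.88·0.9558 = 17.09 mg/L.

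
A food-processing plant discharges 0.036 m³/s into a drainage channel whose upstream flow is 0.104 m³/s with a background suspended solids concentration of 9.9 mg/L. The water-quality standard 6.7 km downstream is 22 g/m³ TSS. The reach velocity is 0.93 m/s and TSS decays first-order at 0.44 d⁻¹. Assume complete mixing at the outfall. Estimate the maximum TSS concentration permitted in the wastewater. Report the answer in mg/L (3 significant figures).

Travel time to the compliance point: t = 6700/0.93 = 7204 s = 0.08338 d; decay factor exp(−0.44·0.08338) = 0.964.
So the concentration just after mixing may be at most 22/0.964 = 22.82 mg/L.
Mass balance: 22.82·0.14 = 0.036·Cₑ + 0.104·9.9.
Cₑ = (3.195 − 1.03) / 0.036 = 60.15 mg/L.

60.2 mg/L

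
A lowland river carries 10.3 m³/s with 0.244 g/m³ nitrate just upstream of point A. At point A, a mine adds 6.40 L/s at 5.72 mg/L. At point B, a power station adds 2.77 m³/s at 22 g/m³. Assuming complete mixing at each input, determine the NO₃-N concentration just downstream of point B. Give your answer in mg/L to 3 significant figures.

6.40 L/s = 0.0064 m³/s.
After input A: C = (10.3·0.244 + 0.0064·5.72) / 10.31 = 0.2474 mg/L.
After input B: C = (10.31·0.2474 + 2.77·22) / 13.08 = 4.855 mg/L.

4.86 mg/L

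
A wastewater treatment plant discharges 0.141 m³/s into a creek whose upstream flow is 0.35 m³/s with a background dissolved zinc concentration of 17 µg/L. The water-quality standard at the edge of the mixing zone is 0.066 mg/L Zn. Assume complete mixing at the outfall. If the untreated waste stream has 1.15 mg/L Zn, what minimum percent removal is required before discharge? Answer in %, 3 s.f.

17 µg/L = 0.017 mg/L.
Mass balance: 0.066·0.491 = 0.141·Cₑ + 0.35·0.017.
Cₑ = (0.03241 − 0.00595) / 0.141 = 0.1876 mg/L.
Required removal = 1 − 0.1876/1.15 = 83.68 %.

83.7 %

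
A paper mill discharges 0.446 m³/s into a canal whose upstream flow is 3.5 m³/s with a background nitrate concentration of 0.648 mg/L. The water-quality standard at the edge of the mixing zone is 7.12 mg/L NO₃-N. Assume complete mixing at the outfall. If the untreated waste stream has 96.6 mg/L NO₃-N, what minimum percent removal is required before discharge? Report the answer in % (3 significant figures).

Mass balance: 7.12·3.946 = 0.446·Cₑ + 3.5·0.648.
Cₑ = (28.1 − 2.268) / 0.446 = 57.91 mg/L.
Required removal = 1 − 57.91/96.6 = 40.05 %.

40.1 %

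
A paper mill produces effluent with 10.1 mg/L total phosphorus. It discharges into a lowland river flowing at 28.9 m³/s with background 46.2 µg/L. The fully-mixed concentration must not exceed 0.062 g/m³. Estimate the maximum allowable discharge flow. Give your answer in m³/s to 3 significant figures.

46.2 µg/L = 0.0462 mg/L.
Mass balance at complete mixing: C_std·(Q_w + Q_r) = Q_w·C_e + Q_r·C_b.
Rearranging, Q_w = Q_r·(C_std − C_b)/(C_e − C_std) = 28.9·(0.062 − 0.0462) / (10.1 − 0.062) = 0.04549 m³/s.

0.0455 m³/s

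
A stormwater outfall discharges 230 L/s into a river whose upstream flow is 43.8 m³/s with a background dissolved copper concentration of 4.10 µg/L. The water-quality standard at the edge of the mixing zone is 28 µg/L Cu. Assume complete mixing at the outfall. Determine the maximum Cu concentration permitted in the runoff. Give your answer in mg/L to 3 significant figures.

230 L/s = 0.23 m³/s.
4.10 µg/L = 0.0041 mg/L.
28 µg/L = 0.028 mg/L.
Mass balance: 0.028·44.03 = 0.23·Cₑ + 43.8·0.0041.
Cₑ = (1.233 − 0.1796) / 0.23 = 4.579 mg/L.

4.58 mg/L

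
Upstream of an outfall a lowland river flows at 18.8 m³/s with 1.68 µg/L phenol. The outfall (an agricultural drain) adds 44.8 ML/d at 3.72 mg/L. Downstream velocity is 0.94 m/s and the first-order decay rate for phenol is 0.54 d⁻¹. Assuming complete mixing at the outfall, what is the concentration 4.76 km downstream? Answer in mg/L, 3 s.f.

44.8 ML/d = 0.5185 m³/s.
1.68 µg/L = 0.00168 mg/L.
After complete mixing, C₀ = (0.5185·3.72 + 18.8·0.00168) / 19.32 = 0.1015 mg/L.
Travel time t = 4760 m / 0.94 m/s = 5064 s = 0.05861 d.
C = 0.1015·exp(−0.54·0.05861) = 0.1015·0.9688 = 0.09832 mg/L.

0.0983 mg/L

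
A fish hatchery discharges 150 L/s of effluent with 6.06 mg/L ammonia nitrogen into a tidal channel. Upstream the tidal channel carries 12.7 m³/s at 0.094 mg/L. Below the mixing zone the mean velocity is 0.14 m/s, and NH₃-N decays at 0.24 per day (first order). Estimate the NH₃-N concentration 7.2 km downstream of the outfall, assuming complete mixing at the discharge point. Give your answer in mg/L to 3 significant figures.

150 L/s = 0.15 m³/s.
After complete mixing, C₀ = (0.15·6.06 + 12.7·0.094) / 12.85 = 0.1636 mg/L.
Travel time t = 7200 m / 0.14 m/s = 5.143e+04 s = 0.5952 d.
C = 0.1636·exp(−0.24·0.5952) = 0.1636·0.8669 = 0.1419 mg/L.

0.142 mg/L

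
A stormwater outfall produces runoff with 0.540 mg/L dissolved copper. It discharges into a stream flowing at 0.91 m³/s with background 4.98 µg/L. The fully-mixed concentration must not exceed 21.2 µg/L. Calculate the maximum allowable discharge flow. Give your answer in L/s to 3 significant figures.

4.98 µg/L = 0.00498 mg/L.
21.2 µg/L = 0.0212 mg/L.
Mass balance at complete mixing: C_std·(Q_w + Q_r) = Q_w·C_e + Q_r·C_b.
Rearranging, Q_w = Q_r·(C_std − C_b)/(C_e − C_std) = 0.91·(0.0212 − 0.00498) / (0.54 − 0.0212) = 0.02845 m³/s.
= 28.45 L/s.

28.5 L/s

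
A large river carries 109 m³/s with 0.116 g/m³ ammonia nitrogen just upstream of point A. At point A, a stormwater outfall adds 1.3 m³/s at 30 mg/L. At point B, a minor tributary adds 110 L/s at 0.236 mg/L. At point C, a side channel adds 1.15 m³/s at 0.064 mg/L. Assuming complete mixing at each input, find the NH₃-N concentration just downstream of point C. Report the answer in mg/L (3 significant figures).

0.464 mg/L

After input A: C = (109·0.116 + 1.3·30) / 110.3 = 0.4682 mg/L.
110 L/s = 0.11 m³/s.
After input B: C = (110.3·0.4682 + 0.11·0.236) / 110.4 = 0.468 mg/L.
After input C: C = (110.4·0.468 + 1.15·0.064) / 111.6 = 0.4638 mg/L.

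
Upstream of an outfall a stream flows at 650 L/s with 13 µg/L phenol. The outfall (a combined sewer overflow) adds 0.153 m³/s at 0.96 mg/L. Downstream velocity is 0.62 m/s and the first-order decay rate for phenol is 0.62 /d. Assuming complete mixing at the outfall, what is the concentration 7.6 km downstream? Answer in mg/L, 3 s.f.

0.177 mg/L

650 L/s = 0.65 m³/s.
13 µg/L = 0.013 mg/L.
After complete mixing, C₀ = (0.153·0.96 + 0.65·0.013) / 0.803 = 0.1934 mg/L.
Travel time t = 7600 m / 0.62 m/s = 1.226e+04 s = 0.1419 d.
C = 0.1934·exp(−0.62·0.1419) = 0.1934·0.9158 = 0.1771 mg/L.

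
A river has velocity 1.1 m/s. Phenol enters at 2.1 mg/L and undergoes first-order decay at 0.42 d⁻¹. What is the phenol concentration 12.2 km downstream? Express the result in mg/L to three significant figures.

Travel time t = 12.2 km / 1.1 m/s = 1.22e+04/1.1 = 1.109e+04 s = 0.1284 d.
First-order decay: C = 2.1·exp(−0.42·0.1284) = 2.1·0.9475 = 1.99 mg/L.

1.99 mg/L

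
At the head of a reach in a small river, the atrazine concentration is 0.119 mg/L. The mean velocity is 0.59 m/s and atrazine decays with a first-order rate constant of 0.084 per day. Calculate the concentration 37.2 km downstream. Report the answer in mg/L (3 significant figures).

0.112 mg/L

Travel time t = 37.2 km / 0.59 m/s = 3.72e+04/0.59 = 6.305e+04 s = 0.7298 d.
First-order decay: C = 0.119·exp(−0.084·0.7298) = 0.119·0.9405 = 0.1119 mg/L.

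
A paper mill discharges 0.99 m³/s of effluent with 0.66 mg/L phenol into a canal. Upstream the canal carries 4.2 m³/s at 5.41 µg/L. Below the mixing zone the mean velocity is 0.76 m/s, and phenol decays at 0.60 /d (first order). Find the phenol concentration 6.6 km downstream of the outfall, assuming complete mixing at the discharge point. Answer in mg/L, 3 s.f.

5.41 µg/L = 0.00541 mg/L.
After complete mixing, C₀ = (0.99·0.66 + 4.2·0.00541) / 5.19 = 0.1303 mg/L.
Travel time t = 6600 m / 0.76 m/s = 8684 s = 0.1005 d.
C = 0.1303·exp(−0.60·0.1005) = 0.1303·0.9415 = 0.1226 mg/L.

0.123 mg/L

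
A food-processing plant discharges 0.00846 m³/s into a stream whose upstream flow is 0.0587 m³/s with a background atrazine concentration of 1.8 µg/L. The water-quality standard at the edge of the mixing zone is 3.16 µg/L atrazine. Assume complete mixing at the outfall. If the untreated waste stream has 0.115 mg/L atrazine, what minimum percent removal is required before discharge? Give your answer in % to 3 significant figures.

89.0 %

1.8 µg/L = 0.0018 mg/L.
3.16 µg/L = 0.00316 mg/L.
Mass balance: 0.00316·0.06716 = 0.00846·Cₑ + 0.0587·0.0018.
Cₑ = (0.0002122 − 0.0001057) / 0.00846 = 0.0126 mg/L.
Required removal = 1 − 0.0126/0.115 = 89.05 %.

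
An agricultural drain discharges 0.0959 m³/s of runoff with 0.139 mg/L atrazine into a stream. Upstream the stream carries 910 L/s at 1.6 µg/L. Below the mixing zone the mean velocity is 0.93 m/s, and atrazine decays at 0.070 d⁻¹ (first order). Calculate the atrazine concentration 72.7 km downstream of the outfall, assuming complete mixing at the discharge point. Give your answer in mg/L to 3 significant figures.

910 L/s = 0.91 m³/s.
1.6 µg/L = 0.0016 mg/L.
After complete mixing, C₀ = (0.0959·0.139 + 0.91·0.0016) / 1.006 = 0.0147 mg/L.
Travel time t = 7.27e+04 m / 0.93 m/s = 7.817e+04 s = 0.9048 d.
C = 0.0147·exp(−0.070·0.9048) = 0.0147·0.9386 = 0.0138 mg/L.

0.0138 mg/L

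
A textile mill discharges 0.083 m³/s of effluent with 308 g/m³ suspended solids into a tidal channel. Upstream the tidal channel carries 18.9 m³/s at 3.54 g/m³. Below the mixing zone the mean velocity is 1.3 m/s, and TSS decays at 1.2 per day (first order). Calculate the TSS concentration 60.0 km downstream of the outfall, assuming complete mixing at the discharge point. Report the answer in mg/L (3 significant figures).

2.57 mg/L

After complete mixing, C₀ = (0.083·308 + 18.9·3.54) / 18.98 = 4.871 mg/L.
Travel time t = 6e+04 m / 1.3 m/s = 4.615e+04 s = 0.5342 d.
C = 4.871·exp(−1.2·0.5342) = 4.871·0.5268 = 2.566 mg/L.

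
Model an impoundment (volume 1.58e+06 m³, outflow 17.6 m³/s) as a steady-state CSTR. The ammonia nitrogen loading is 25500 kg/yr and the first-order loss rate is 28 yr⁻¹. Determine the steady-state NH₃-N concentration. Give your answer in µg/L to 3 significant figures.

42.5 µg/L

Outflow Q = 17.6 m³/s × 3.156e+07 s/yr = 5.554e+08 m³/yr.
Steady-state CSTR mass balance: W = Q·C + k·V·C, so C = W/(Q + kV).
Q + kV = 5.554e+08 + 28·1.58e+06 = 5.997e+08 m³/yr.
C = 25500/5.997e+08 = 4.252e-05 kg/m³ = 0.04252 mg/L = 42.52 µg/L.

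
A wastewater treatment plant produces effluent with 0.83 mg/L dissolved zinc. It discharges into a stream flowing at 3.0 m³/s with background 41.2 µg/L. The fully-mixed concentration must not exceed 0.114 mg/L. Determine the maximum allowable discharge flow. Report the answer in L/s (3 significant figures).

305 L/s

41.2 µg/L = 0.0412 mg/L.
Mass balance at complete mixing: C_std·(Q_w + Q_r) = Q_w·C_e + Q_r·C_b.
Rearranging, Q_w = Q_r·(C_std − C_b)/(C_e − C_std) = 3.0·(0.114 − 0.0412) / (0.83 − 0.114) = 0.305 m³/s.
= 305 L/s.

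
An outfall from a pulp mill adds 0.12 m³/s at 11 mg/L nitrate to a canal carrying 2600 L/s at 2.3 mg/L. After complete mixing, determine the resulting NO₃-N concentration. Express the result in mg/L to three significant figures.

2.68 mg/L

2600 L/s = 2.6 m³/s.
By mass balance at complete mixing, C = (0.12·11 + 2.6·2.3) / (0.12 + 2.6) = 7.3/2.72 = 2.684 mg/L.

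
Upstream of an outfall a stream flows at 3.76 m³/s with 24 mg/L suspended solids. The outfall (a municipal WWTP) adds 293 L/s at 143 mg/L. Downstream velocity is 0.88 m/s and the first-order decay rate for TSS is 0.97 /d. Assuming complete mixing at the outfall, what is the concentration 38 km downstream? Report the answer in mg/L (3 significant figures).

293 L/s = 0.293 m³/s.
After complete mixing, C₀ = (0.293·143 + 3.76·24) / 4.053 = 32.6 mg/L.
Travel time t = 3.8e+04 m / 0.88 m/s = 4.318e+04 s = 0.4998 d.
C = 32.6·exp(−0.97·0.4998) = 32.6·0.6158 = 20.08 mg/L.

20.1 mg/L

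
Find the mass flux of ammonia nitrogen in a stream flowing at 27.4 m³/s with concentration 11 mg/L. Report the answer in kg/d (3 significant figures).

Mass flux = Q·C = 27.4 m³/s × 11 g/m³ = 301.4 g/s.
= 301.4 g/s × 86.4 = 2.604e+04 kg/d.

26000 kg/d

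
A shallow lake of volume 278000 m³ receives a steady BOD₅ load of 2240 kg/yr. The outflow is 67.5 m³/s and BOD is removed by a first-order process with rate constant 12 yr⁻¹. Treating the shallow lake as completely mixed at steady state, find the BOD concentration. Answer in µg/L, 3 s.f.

Outflow Q = 67.5 m³/s × 3.156e+07 s/yr = 2.13e+09 m³/yr.
Steady-state CSTR mass balance: W = Q·C + k·V·C, so C = W/(Q + kV).
Q + kV = 2.13e+09 + 12·278000 = 2.133e+09 m³/yr.
C = 2240/2.133e+09 = 1.05e-06 kg/m³ = 0.00105 mg/L = 1.05 µg/L.

1.05 µg/L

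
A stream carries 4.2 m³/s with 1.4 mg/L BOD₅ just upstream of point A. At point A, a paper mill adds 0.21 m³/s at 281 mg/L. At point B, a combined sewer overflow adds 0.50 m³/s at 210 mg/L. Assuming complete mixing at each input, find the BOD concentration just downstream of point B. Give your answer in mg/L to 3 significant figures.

34.6 mg/L

After input A: C = (4.2·1.4 + 0.21·281) / 4.41 = 14.71 mg/L.
After input B: C = (4.41·14.71 + 0.5·210) / 4.91 = 34.6 mg/L.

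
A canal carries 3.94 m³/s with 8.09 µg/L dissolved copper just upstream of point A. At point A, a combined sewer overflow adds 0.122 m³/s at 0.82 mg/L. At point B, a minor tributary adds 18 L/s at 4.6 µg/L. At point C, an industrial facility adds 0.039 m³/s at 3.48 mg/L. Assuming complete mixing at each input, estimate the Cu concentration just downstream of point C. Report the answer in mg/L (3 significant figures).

0.0650 mg/L

8.09 µg/L = 0.00809 mg/L.
After input A: C = (3.94·0.00809 + 0.122·0.82) / 4.062 = 0.03248 mg/L.
18 L/s = 0.018 m³/s.
4.6 µg/L = 0.0046 mg/L.
After input B: C = (4.062·0.03248 + 0.018·0.0046) / 4.08 = 0.03235 mg/L.
After input C: C = (4.08·0.03235 + 0.039·3.48) / 4.119 = 0.065 mg/L.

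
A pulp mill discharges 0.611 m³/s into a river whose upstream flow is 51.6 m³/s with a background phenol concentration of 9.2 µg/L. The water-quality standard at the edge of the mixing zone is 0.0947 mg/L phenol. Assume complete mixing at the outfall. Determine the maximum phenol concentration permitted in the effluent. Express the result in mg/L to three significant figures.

9.2 µg/L = 0.0092 mg/L.
Mass balance: 0.0947·52.21 = 0.611·Cₑ + 51.6·0.0092.
Cₑ = (4.944 − 0.4747) / 0.611 = 7.315 mg/L.

7.32 mg/L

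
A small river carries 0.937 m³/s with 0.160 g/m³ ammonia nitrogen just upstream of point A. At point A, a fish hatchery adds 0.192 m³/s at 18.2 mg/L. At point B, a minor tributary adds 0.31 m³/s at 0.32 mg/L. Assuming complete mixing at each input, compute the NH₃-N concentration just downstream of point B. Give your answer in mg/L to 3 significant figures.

2.60 mg/L

After input A: C = (0.937·0.16 + 0.192·18.2) / 1.129 = 3.228 mg/L.
After input B: C = (1.129·3.228 + 0.31·0.32) / 1.439 = 2.601 mg/L.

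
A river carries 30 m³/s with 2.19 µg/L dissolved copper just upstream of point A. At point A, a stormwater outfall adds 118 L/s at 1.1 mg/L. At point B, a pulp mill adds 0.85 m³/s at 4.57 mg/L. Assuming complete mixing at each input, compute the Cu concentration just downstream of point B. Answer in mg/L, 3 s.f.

2.19 µg/L = 0.00219 mg/L.
118 L/s = 0.118 m³/s.
After input A: C = (30·0.00219 + 0.118·1.1) / 30.12 = 0.006491 mg/L.
After input B: C = (30.12·0.006491 + 0.85·4.57) / 30.97 = 0.1317 mg/L.

0.132 mg/L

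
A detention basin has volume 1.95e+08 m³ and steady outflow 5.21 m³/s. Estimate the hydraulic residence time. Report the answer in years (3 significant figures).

Q = 5.21 m³/s × 3.156e+07 s/yr = 1.644e+08 m³/yr.
Hydraulic residence time τ = V/Q = 1.95e+08/1.644e+08 = 1.186 yr.

1.19 yr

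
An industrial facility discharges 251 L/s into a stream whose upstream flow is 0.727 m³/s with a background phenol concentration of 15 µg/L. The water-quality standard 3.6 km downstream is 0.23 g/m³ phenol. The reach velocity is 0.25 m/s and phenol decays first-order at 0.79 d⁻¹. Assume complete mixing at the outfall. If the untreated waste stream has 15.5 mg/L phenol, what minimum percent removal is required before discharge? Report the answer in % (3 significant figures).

93.7 %

251 L/s = 0.251 m³/s.
15 µg/L = 0.015 mg/L.
Travel time to the compliance point: t = 3600/0.25 = 1.44e+04 s = 0.1667 d; decay factor exp(−0.79·0.1667) = 0.8766.
So the concentration just after mixing may be at most 0.23/0.8766 = 0.2624 mg/L.
Mass balance: 0.2624·0.978 = 0.251·Cₑ + 0.727·0.015.
Cₑ = (0.2566 − 0.0109) / 0.251 = 0.9788 mg/L.
Required removal = 1 − 0.9788/15.5 = 93.68 %.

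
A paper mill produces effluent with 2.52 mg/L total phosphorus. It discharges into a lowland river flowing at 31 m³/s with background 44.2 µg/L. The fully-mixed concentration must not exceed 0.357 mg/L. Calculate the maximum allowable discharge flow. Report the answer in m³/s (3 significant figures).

4.48 m³/s

44.2 µg/L = 0.0442 mg/L.
Mass balance at complete mixing: C_std·(Q_w + Q_r) = Q_w·C_e + Q_r·C_b.
Rearranging, Q_w = Q_r·(C_std − C_b)/(C_e − C_std) = 31·(0.357 − 0.0442) / (2.52 − 0.357) = 4.483 m³/s.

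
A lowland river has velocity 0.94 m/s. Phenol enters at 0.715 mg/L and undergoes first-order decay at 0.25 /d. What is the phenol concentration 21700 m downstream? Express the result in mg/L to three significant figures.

Travel time t = 21700 m / 0.94 m/s = 2.17e+04/0.94 = 2.309e+04 s = 0.2672 d.
First-order decay: C = 0.715·exp(−0.25·0.2672) = 0.715·0.9354 = 0.6688 mg/L.

0.669 mg/L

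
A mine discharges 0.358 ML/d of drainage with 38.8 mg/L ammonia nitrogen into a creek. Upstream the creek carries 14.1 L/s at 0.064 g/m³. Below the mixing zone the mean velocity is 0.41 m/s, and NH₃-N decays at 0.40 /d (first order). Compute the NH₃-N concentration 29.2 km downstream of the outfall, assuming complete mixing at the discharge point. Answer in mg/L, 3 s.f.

6.37 mg/L

0.358 ML/d = 0.004144 m³/s.
14.1 L/s = 0.0141 m³/s.
After complete mixing, C₀ = (0.004144·38.8 + 0.0141·0.064) / 0.01824 = 8.862 mg/L.
Travel time t = 2.92e+04 m / 0.41 m/s = 7.122e+04 s = 0.8243 d.
C = 8.862·exp(−0.40·0.8243) = 8.862·0.7191 = 6.373 mg/L.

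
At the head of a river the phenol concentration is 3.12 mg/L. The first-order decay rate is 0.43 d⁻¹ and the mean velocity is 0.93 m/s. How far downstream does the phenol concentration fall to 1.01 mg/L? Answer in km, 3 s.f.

From C = C₀·e^(−kt), t = ln(C₀/C)/k = ln(3.12/1.01)/0.43 = 1.128/0.43 = 2.623 d.
Distance = v·t = 0.93 m/s × 2.266e+05 s = 2.108e+05 m = 210.8 km.

211 km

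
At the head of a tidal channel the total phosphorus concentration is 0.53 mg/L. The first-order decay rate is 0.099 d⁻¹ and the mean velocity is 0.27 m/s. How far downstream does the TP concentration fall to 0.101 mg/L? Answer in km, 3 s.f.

From C = C₀·e^(−kt), t = ln(C₀/C)/k = ln(0.53/0.101)/0.099 = 1.658/0.099 = 16.75 d.
Distance = v·t = 0.27 m/s × 1.447e+06 s = 3.906e+05 m = 390.6 km.

391 km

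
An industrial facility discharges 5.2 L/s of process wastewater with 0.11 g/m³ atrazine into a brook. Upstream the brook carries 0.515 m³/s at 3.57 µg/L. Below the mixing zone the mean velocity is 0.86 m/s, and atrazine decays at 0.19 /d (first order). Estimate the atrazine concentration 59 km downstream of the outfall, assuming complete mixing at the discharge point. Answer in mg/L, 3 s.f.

5.2 L/s = 0.0052 m³/s.
3.57 µg/L = 0.00357 mg/L.
After complete mixing, C₀ = (0.0052·0.11 + 0.515·0.00357) / 0.5202 = 0.004634 mg/L.
Travel time t = 5.9e+04 m / 0.86 m/s = 6.86e+04 s = 0.794 d.
C = 0.004634·exp(−0.19·0.794) = 0.004634·0.86 = 0.003985 mg/L.

0.00398 mg/L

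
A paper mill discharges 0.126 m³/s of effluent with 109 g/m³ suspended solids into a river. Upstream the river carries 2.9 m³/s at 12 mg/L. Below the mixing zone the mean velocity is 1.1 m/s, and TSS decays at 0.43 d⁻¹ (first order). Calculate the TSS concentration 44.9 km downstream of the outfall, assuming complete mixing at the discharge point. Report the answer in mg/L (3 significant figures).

13.1 mg/L

After complete mixing, C₀ = (0.126·109 + 2.9·12) / 3.026 = 16.04 mg/L.
Travel time t = 4.49e+04 m / 1.1 m/s = 4.082e+04 s = 0.4724 d.
C = 16.04·exp(−0.43·0.4724) = 16.04·0.8162 = 13.09 mg/L.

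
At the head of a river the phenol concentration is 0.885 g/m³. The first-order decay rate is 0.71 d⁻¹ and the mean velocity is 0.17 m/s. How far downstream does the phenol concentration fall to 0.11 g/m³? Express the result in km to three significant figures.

From C = C₀·e^(−kt), t = ln(C₀/C)/k = ln(0.885/0.11)/0.71 = 2.085/0.71 = 2.937 d.
Distance = v·t = 0.17 m/s × 2.537e+05 s = 4.314e+04 m = 43.14 km.

43.1 km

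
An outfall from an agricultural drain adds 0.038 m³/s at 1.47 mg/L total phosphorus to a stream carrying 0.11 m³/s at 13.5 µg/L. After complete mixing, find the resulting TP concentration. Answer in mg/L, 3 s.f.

13.5 µg/L = 0.0135 mg/L.
By mass balance at complete mixing, C = (0.038·1.47 + 0.11·0.0135) / (0.038 + 0.11) = 0.05735/0.148 = 0.3875 mg/L.

0.387 mg/L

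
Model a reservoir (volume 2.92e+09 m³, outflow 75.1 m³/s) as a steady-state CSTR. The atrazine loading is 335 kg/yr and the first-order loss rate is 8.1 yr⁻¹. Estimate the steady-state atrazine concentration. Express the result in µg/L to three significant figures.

0.0129 µg/L

Outflow Q = 75.1 m³/s × 3.156e+07 s/yr = 2.37e+09 m³/yr.
Steady-state CSTR mass balance: W = Q·C + k·V·C, so C = W/(Q + kV).
Q + kV = 2.37e+09 + 8.1·2.92e+09 = 2.602e+10 m³/yr.
C = 335/2.602e+10 = 1.287e-08 kg/m³ = 1.287e-05 mg/L = 0.01287 µg/L.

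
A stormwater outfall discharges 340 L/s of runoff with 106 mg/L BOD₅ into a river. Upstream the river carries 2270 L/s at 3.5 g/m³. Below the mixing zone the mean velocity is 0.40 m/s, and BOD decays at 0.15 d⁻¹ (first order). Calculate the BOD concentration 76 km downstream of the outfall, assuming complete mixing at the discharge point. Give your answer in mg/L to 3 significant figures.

340 L/s = 0.34 m³/s.
2270 L/s = 2.27 m³/s.
After complete mixing, C₀ = (0.34·106 + 2.27·3.5) / 2.61 = 16.85 mg/L.
Travel time t = 7.6e+04 m / 0.40 m/s = 1.9e+05 s = 2.199 d.
C = 16.85·exp(−0.15·2.199) = 16.85·0.719 = 12.12 mg/L.

12.1 mg/L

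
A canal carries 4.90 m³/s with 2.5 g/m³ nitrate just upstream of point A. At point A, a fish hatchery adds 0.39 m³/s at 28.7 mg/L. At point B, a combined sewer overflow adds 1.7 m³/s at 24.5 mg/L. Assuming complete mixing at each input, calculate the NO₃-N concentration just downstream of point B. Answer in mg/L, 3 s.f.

9.31 mg/L

After input A: C = (4.9·2.5 + 0.39·28.7) / 5.29 = 4.432 mg/L.
After input B: C = (5.29·4.432 + 1.7·24.5) / 6.99 = 9.312 mg/L.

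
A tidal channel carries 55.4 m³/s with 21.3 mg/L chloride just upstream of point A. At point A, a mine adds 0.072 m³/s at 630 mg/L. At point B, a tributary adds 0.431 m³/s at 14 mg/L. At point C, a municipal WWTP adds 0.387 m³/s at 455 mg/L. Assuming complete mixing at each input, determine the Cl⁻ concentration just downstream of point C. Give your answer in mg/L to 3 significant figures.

25.0 mg/L

After input A: C = (55.4·21.3 + 0.072·630) / 55.47 = 22.09 mg/L.
After input B: C = (55.47·22.09 + 0.431·14) / 55.9 = 22.03 mg/L.
After input C: C = (55.9·22.03 + 0.387·455) / 56.29 = 25 mg/L.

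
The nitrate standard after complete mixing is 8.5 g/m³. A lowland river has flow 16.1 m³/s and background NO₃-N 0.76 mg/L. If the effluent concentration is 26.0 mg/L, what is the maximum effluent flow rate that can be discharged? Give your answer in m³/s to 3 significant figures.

7.12 m³/s

Mass balance at complete mixing: C_std·(Q_w + Q_r) = Q_w·C_e + Q_r·C_b.
Rearranging, Q_w = Q_r·(C_std − C_b)/(C_e − C_std) = 16.1·(8.5 − 0.76) / (26 − 8.5) = 7.121 m³/s.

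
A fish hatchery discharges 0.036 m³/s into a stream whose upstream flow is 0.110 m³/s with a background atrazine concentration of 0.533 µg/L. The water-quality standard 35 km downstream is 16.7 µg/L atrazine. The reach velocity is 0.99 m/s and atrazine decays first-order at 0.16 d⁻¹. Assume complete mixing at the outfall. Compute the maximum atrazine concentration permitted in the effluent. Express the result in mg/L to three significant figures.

0.0707 mg/L

0.533 µg/L = 0.000533 mg/L.
16.7 µg/L = 0.0167 mg/L.
Travel time to the compliance point: t = 3.5e+04/0.99 = 3.535e+04 s = 0.4092 d; decay factor exp(−0.16·0.4092) = 0.9366.
So the concentration just after mixing may be at most 0.0167/0.9366 = 0.01783 mg/L.
Mass balance: 0.01783·0.146 = 0.036·Cₑ + 0.11·0.000533.
Cₑ = (0.002603 − 5.863e-05) / 0.036 = 0.07068 mg/L.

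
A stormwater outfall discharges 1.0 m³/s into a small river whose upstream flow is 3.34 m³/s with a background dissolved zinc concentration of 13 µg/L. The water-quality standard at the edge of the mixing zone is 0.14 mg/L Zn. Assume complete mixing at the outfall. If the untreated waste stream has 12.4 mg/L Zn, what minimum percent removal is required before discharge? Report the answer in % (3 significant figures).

13 µg/L = 0.013 mg/L.
Mass balance: 0.14·4.34 = 1·Cₑ + 3.34·0.013.
Cₑ = (0.6076 − 0.04342) / 1 = 0.5642 mg/L.
Required removal = 1 − 0.5642/12.4 = 95.45 %.

95.5 %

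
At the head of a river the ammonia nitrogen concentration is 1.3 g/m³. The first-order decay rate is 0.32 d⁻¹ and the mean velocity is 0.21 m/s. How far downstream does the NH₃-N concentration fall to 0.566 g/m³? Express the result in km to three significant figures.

From C = C₀·e^(−kt), t = ln(C₀/C)/k = ln(1.3/0.566)/0.32 = 0.8315/0.32 = 2.599 d.
Distance = v·t = 0.21 m/s × 2.245e+05 s = 4.715e+04 m = 47.15 km.

47.1 km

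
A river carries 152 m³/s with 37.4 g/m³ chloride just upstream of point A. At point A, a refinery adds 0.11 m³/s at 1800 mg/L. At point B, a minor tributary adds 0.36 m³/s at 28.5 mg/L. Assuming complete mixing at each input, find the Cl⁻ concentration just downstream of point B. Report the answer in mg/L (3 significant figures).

38.7 mg/L

After input A: C = (152·37.4 + 0.11·1800) / 152.1 = 38.67 mg/L.
After input B: C = (152.1·38.67 + 0.36·28.5) / 152.5 = 38.65 mg/L.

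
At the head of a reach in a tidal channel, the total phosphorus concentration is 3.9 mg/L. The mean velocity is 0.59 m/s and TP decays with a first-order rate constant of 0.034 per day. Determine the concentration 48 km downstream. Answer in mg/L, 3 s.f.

Travel time t = 48 km / 0.59 m/s = 4.8e+04/0.59 = 8.136e+04 s = 0.9416 d.
First-order decay: C = 3.9·exp(−0.034·0.9416) = 3.9·0.9685 = 3.777 mg/L.

3.78 mg/L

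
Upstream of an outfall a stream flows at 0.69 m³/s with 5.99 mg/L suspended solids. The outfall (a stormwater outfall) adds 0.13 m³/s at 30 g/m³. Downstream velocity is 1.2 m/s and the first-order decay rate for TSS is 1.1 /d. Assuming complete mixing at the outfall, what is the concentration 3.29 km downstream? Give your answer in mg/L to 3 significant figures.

9.46 mg/L

After complete mixing, C₀ = (0.13·30 + 0.69·5.99) / 0.82 = 9.796 mg/L.
Travel time t = 3290 m / 1.2 m/s = 2742 s = 0.03173 d.
C = 9.796·exp(−1.1·0.03173) = 9.796·0.9657 = 9.46 mg/L.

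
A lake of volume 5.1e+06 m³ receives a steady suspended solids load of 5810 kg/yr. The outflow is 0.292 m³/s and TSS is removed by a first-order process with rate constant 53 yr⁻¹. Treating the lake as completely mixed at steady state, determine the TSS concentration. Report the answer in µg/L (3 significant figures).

20.8 µg/L

Outflow Q = 0.292 m³/s × 3.156e+07 s/yr = 9.215e+06 m³/yr.
Steady-state CSTR mass balance: W = Q·C + k·V·C, so C = W/(Q + kV).
Q + kV = 9.215e+06 + 53·5.1e+06 = 2.795e+08 m³/yr.
C = 5810/2.795e+08 = 2.079e-05 kg/m³ = 0.02079 mg/L = 20.79 µg/L.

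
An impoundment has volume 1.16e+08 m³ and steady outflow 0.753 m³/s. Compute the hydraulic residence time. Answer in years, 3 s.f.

Q = 0.753 m³/s × 3.156e+07 s/yr = 2.376e+07 m³/yr.
Hydraulic residence time τ = V/Q = 1.16e+08/2.376e+07 = 4.882 yr.

4.88 yr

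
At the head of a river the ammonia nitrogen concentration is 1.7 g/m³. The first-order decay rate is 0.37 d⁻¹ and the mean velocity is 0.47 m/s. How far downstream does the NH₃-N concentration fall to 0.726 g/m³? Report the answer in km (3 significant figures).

93.4 km

From C = C₀·e^(−kt), t = ln(C₀/C)/k = ln(1.7/0.726)/0.37 = 0.8508/0.37 = 2.3 d.
Distance = v·t = 0.47 m/s × 1.987e+05 s = 9.338e+04 m = 93.38 km.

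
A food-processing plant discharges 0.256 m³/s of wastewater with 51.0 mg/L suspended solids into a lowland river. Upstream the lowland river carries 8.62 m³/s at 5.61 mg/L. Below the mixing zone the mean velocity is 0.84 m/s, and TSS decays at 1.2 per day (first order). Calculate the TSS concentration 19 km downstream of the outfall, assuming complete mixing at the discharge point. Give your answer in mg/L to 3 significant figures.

After complete mixing, C₀ = (0.256·51 + 8.62·5.61) / 8.876 = 6.919 mg/L.
Travel time t = 1.9e+04 m / 0.84 m/s = 2.262e+04 s = 0.2618 d.
C = 6.919·exp(−1.2·0.2618) = 6.919·0.7304 = 5.054 mg/L.

5.05 mg/L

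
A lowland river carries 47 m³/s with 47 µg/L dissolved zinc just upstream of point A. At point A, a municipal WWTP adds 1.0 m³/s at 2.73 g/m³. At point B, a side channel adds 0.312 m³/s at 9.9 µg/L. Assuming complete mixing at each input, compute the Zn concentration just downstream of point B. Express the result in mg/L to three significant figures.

47 µg/L = 0.047 mg/L.
After input A: C = (47·0.047 + 1·2.73) / 48 = 0.1029 mg/L.
9.9 µg/L = 0.0099 mg/L.
After input B: C = (48·0.1029 + 0.312·0.0099) / 48.31 = 0.1023 mg/L.

0.102 mg/L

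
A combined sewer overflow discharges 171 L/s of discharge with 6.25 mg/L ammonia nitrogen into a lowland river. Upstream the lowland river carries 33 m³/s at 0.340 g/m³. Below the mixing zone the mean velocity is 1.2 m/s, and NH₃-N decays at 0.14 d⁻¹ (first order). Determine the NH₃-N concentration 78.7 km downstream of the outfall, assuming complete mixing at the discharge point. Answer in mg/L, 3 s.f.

171 L/s = 0.171 m³/s.
After complete mixing, C₀ = (0.171·6.25 + 33·0.34) / 33.17 = 0.3705 mg/L.
Travel time t = 7.87e+04 m / 1.2 m/s = 6.558e+04 s = 0.7591 d.
C = 0.3705·exp(−0.14·0.7591) = 0.3705·0.8992 = 0.3331 mg/L.

0.333 mg/L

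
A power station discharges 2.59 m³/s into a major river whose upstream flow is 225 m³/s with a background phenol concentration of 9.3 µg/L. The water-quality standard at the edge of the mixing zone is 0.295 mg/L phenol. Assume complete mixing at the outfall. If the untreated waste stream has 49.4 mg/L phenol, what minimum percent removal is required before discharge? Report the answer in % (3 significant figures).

9.3 µg/L = 0.0093 mg/L.
Mass balance: 0.295·227.6 = 2.59·Cₑ + 225·0.0093.
Cₑ = (67.14 − 2.093) / 2.59 = 25.11 mg/L.
Required removal = 1 − 25.11/49.4 = 49.16 %.

49.2 %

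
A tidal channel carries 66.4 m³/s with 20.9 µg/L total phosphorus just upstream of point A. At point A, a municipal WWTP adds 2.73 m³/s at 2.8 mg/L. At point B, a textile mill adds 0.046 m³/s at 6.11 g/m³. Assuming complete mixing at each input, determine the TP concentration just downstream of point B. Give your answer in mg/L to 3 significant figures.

20.9 µg/L = 0.0209 mg/L.
After input A: C = (66.4·0.0209 + 2.73·2.8) / 69.13 = 0.1306 mg/L.
After input B: C = (69.13·0.1306 + 0.046·6.11) / 69.18 = 0.1346 mg/L.

0.135 mg/L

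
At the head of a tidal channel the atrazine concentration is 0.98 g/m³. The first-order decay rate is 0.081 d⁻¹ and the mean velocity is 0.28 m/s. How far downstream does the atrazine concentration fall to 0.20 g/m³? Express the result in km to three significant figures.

475 km

From C = C₀·e^(−kt), t = ln(C₀/C)/k = ln(0.98/0.20)/0.081 = 1.589/0.081 = 19.62 d.
Distance = v·t = 0.28 m/s × 1.695e+06 s = 4.747e+05 m = 474.7 km.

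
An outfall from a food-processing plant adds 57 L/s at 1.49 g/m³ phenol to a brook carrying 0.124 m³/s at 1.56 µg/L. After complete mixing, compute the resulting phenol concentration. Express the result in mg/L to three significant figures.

0.470 mg/L

57 L/s = 0.057 m³/s.
1.56 µg/L = 0.00156 mg/L.
Flow-weighted mixing gives C = (0.057·1.49 + 0.124·0.00156) / (0.057 + 0.124) = 0.08512/0.181 = 0.4703 mg/L.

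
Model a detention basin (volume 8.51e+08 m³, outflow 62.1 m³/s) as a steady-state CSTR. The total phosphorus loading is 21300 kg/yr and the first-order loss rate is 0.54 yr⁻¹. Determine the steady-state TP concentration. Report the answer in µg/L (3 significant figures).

8.80 µg/L

Outflow Q = 62.1 m³/s × 3.156e+07 s/yr = 1.96e+09 m³/yr.
Steady-state CSTR mass balance: W = Q·C + k·V·C, so C = W/(Q + kV).
Q + kV = 1.96e+09 + 0.54·8.51e+08 = 2.419e+09 m³/yr.
C = 21300/2.419e+09 = 8.804e-06 kg/m³ = 0.008804 mg/L = 8.804 µg/L.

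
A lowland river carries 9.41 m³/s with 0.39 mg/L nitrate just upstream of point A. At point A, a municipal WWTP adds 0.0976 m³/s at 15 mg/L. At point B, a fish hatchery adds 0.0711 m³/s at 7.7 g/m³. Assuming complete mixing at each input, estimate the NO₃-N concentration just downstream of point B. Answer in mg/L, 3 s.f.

0.593 mg/L

After input A: C = (9.41·0.39 + 0.0976·15) / 9.508 = 0.54 mg/L.
After input B: C = (9.508·0.54 + 0.0711·7.7) / 9.579 = 0.5931 mg/L.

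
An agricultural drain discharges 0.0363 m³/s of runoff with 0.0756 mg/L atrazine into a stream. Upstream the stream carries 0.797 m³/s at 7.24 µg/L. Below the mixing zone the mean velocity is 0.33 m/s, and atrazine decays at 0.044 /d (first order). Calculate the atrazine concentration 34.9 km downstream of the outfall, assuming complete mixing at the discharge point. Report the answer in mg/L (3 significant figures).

7.24 µg/L = 0.00724 mg/L.
After complete mixing, C₀ = (0.0363·0.0756 + 0.797·0.00724) / 0.8333 = 0.01022 mg/L.
Travel time t = 3.49e+04 m / 0.33 m/s = 1.058e+05 s = 1.224 d.
C = 0.01022·exp(−0.044·1.224) = 0.01022·0.9476 = 0.009682 mg/L.

0.00968 mg/L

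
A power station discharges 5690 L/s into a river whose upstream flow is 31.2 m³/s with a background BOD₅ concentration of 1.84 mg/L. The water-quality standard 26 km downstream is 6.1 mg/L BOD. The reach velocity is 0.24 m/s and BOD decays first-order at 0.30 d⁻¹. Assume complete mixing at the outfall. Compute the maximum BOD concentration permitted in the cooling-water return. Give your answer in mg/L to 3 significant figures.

47.5 mg/L

5690 L/s = 5.69 m³/s.
Travel time to the compliance point: t = 2.6e+04/0.24 = 1.083e+05 s = 1.254 d; decay factor exp(−0.30·1.254) = 0.6865.
So the concentration just after mixing may be at most 6.1/0.6865 = 8.886 mg/L.
Mass balance: 8.886·36.89 = 5.69·Cₑ + 31.2·1.84.
Cₑ = (327.8 − 57.41) / 5.69 = 47.52 mg/L.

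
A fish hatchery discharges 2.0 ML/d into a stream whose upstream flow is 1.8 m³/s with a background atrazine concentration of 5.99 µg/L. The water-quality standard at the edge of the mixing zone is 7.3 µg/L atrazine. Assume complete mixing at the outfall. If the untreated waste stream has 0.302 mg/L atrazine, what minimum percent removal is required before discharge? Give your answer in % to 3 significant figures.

2.0 ML/d = 0.02315 m³/s.
5.99 µg/L = 0.00599 mg/L.
7.3 µg/L = 0.0073 mg/L.
Mass balance: 0.0073·1.823 = 0.02315·Cₑ + 1.8·0.00599.
Cₑ = (0.01331 − 0.01078) / 0.02315 = 0.1092 mg/L.
Required removal = 1 − 0.1092/0.302 = 63.85 %.

63.9 %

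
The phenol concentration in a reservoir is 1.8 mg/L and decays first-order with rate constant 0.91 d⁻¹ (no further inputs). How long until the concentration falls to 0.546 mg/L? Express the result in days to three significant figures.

1.31 d

t = ln(C₀/C)/k = ln(1.8/0.546)/0.91 = 1.193/0.91 = 1.311 d.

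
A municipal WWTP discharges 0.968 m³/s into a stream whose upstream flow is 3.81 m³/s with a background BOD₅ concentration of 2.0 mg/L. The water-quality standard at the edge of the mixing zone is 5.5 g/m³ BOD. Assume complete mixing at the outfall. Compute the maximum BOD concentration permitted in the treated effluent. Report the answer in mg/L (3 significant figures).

19.3 mg/L

Mass balance: 5.5·4.778 = 0.968·Cₑ + 3.81·2.
Cₑ = (26.28 − 7.62) / 0.968 = 19.28 mg/L.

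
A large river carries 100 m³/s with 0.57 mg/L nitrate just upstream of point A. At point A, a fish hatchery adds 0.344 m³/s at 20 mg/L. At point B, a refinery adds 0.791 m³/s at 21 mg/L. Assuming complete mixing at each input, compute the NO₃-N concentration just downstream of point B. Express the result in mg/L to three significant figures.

After input A: C = (100·0.57 + 0.344·20) / 100.3 = 0.6366 mg/L.
After input B: C = (100.3·0.6366 + 0.791·21) / 101.1 = 0.7959 mg/L.

0.796 mg/L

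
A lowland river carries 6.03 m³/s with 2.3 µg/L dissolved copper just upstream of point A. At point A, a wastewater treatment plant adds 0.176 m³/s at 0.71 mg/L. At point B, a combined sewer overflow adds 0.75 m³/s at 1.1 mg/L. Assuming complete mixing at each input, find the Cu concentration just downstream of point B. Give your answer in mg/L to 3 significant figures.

2.3 µg/L = 0.0023 mg/L.
After input A: C = (6.03·0.0023 + 0.176·0.71) / 6.206 = 0.02237 mg/L.
After input B: C = (6.206·0.02237 + 0.75·1.1) / 6.956 = 0.1386 mg/L.

0.139 mg/L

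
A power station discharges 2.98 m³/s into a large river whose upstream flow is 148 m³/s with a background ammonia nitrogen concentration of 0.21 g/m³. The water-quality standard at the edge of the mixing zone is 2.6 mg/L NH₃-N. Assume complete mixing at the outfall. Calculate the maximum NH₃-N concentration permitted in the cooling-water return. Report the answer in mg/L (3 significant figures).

121 mg/L

Mass balance: 2.6·151 = 2.98·Cₑ + 148·0.21.
Cₑ = (392.5 − 31.08) / 2.98 = 121.3 mg/L.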